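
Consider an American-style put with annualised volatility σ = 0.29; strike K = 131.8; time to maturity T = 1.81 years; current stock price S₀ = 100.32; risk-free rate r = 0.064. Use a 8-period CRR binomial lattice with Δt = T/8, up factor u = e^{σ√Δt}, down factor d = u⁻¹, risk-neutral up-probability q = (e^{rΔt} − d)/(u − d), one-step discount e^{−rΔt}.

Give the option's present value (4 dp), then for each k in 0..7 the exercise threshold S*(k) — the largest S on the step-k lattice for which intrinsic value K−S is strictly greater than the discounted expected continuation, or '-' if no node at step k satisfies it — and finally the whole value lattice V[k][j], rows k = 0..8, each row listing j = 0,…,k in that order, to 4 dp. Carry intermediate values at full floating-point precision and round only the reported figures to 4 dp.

price = 32.0981
boundary = - 87.3938 76.1331 87.3938 100.3200 87.3938 100.3200 115.1581
tree:
32.0981
44.4062 21.5611
55.6669 31.5714 12.8634
65.4766 44.4062 20.5300 6.0994
74.0223 55.6669 31.4800 10.9298 1.7813
81.4670 65.4766 44.4062 18.9832 3.7517 0.0000
87.9523 74.0223 55.6669 31.4800 7.9017 0.0000 0.0000
93.6021 81.4670 65.4766 44.4062 16.6419 0.0000 0.0000 0.0000
98.5239 87.9523 74.0223 55.6669 31.4800 0.0000 0.0000 0.0000 0.0000

Δt=0.22625  u=1.14791  d=0.87115  q=0.51827  discount=0.98562
step 8 (expiry): payoffs max(K−S,0) = 98.5239 87.9523 74.0223 55.6669 31.4800 0.0000 0.0000 0.0000 0.0000
step 7: (k=7,j=0): S=38.1979, (K−S)⁺=93.6021, hold=91.7074 ⇒ V=93.6021 exercise | (k=7,j=1): S=50.3330, (K−S)⁺=81.4670, hold=79.5722 ⇒ V=81.4670 exercise | (k=7,j=2): S=66.3234, (K−S)⁺=65.4766, hold=63.5819 ⇒ V=65.4766 exercise | (k=7,j=3): S=87.3938, (K−S)⁺=44.4062, hold=42.5115 ⇒ V=44.4062 exercise | (k=7,j=4): S=115.1581, (K−S)⁺=16.6419, hold=14.9468 ⇒ V=16.6419 exercise | (k=7,j=5): S=151.7428, (K−S)⁺=0.0000, hold=0.0000 ⇒ V=0.0000 continue | (k=7,j=6): S=199.9502, (K−S)⁺=0.0000, hold=0.0000 ⇒ V=0.0000 continue | (k=7,j=7): S=263.4727, (K−S)⁺=0.0000, hold=0.0000 ⇒ V=0.0000 continue  boundary S*=115.1581
step 6: (k=6,j=0): S=43.8477, (K−S)⁺=87.9523, hold=86.0576 ⇒ V=87.9523 exercise | (k=6,j=1): S=57.7777, (K−S)⁺=74.0223, hold=72.1276 ⇒ V=74.0223 exercise | (k=6,j=2): S=76.1331, (K−S)⁺=55.6669, hold=53.7721 ⇒ V=55.6669 exercise | (k=6,j=3): S=100.3200, (K−S)⁺=31.4800, hold=29.5853 ⇒ V=31.4800 exercise | (k=6,j=4): S=132.1908, (K−S)⁺=0.0000, hold=7.9017 ⇒ V=7.9017 continue | (k=6,j=5): S=174.1867, (K−S)⁺=0.0000, hold=0.0000 ⇒ V=0.0000 continue | (k=6,j=6): S=229.5243, (K−S)⁺=0.0000, hold=0.0000 ⇒ V=0.0000 continue  boundary S*=100.3200
step 5: (k=5,j=0): S=50.3330, (K−S)⁺=81.4670, hold=79.5722 ⇒ V=81.4670 exercise | (k=5,j=1): S=66.3234, (K−S)⁺=65.4766, hold=63.5819 ⇒ V=65.4766 exercise | (k=5,j=2): S=87.3938, (K−S)⁺=44.4062, hold=42.5115 ⇒ V=44.4062 exercise | (k=5,j=3): S=115.1581, (K−S)⁺=16.6419, hold=18.9832 ⇒ V=18.9832 continue | (k=5,j=4): S=151.7428, (K−S)⁺=0.0000, hold=3.7517 ⇒ V=3.7517 continue | (k=5,j=5): S=199.9502, (K−S)⁺=0.0000, hold=0.0000 ⇒ V=0.0000 continue  boundary S*=87.3938
step 4: (k=4,j=0): S=57.7777, (K−S)⁺=74.0223, hold=72.1276 ⇒ V=74.0223 exercise | (k=4,j=1): S=76.1331, (K−S)⁺=55.6669, hold=53.7721 ⇒ V=55.6669 exercise | (k=4,j=2): S=100.3200, (K−S)⁺=31.4800, hold=30.7812 ⇒ V=31.4800 exercise | (k=4,j=3): S=132.1908, (K−S)⁺=0.0000, hold=10.9298 ⇒ V=10.9298 continue | (k=4,j=4): S=174.1867, (K−S)⁺=0.0000, hold=1.7813 ⇒ V=1.7813 continue  boundary S*=100.3200
step 3: (k=3,j=0): S=66.3234, (K−S)⁺=65.4766, hold=63.5819 ⇒ V=65.4766 exercise | (k=3,j=1): S=87.3938, (K−S)⁺=44.4062, hold=42.5115 ⇒ V=44.4062 exercise | (k=3,j=2): S=115.1581, (K−S)⁺=16.6419, hold=20.5300 ⇒ V=20.5300 continue | (k=3,j=3): S=151.7428, (K−S)⁺=0.0000, hold=6.0994 ⇒ V=6.0994 continue  boundary S*=87.3938
step 2: (k=2,j=0): S=76.1331, (K−S)⁺=55.6669, hold=53.7721 ⇒ V=55.6669 exercise | (k=2,j=1): S=100.3200, (K−S)⁺=31.4800, hold=31.5714 ⇒ V=31.5714 continue | (k=2,j=2): S=132.1908, (K−S)⁺=0.0000, hold=12.8634 ⇒ V=12.8634 continue  boundary S*=76.1331
step 1: (k=1,j=0): S=87.3938, (K−S)⁺=44.4062, hold=42.5582 ⇒ V=44.4062 exercise | (k=1,j=1): S=115.1581, (K−S)⁺=16.6419, hold=21.5611 ⇒ V=21.5611 continue  boundary S*=87.3938
step 0: (k=0,j=0): S=100.3200, (K−S)⁺=31.4800, hold=32.0981 ⇒ V=32.0981 continue  boundary S*=-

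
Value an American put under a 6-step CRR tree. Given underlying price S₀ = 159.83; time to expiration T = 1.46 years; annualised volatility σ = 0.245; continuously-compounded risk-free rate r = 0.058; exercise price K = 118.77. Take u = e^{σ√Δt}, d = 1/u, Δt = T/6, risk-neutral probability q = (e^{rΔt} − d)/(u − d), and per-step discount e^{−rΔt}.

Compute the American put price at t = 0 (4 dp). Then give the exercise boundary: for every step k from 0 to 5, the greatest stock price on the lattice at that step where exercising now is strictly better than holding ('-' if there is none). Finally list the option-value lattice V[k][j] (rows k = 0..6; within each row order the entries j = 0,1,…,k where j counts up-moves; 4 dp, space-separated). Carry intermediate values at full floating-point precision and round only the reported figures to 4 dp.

Δt=0.24333  u=1.12846  d=0.88616  q=0.52848  discount=0.98599
step 6 (expiry): payoffs max(K−S,0) = 41.3708 20.2078 0.0000 0.0000 0.0000 0.0000 0.0000
step 5: (k=5,j=0): S=87.3421, (K−S)⁺=31.4279, hold=29.7634 ⇒ V=31.4279 exercise | (k=5,j=1): S=111.2237, (K−S)⁺=7.5463, hold=9.3948 ⇒ V=9.3948 continue | (k=5,j=2): S=141.6353, (K−S)⁺=0.0000, hold=0.0000 ⇒ V=0.0000 continue | (k=5,j=3): S=180.3621, (K−S)⁺=0.0000, hold=0.0000 ⇒ V=0.0000 continue | (k=5,j=4): S=229.6778, (K−S)⁺=0.0000, hold=0.0000 ⇒ V=0.0000 continue | (k=5,j=5): S=292.4778, (K−S)⁺=0.0000, hold=0.0000 ⇒ V=0.0000 continue  boundary S*=87.3421
step 4: (k=4,j=0): S=98.5622, (K−S)⁺=20.2078, hold=19.5065 ⇒ V=20.2078 exercise | (k=4,j=1): S=125.5118, (K−S)⁺=0.0000, hold=4.3677 ⇒ V=4.3677 continue | (k=4,j=2): S=159.8300, (K−S)⁺=0.0000, hold=0.0000 ⇒ V=0.0000 continue | (k=4,j=3): S=203.5317, (K−S)⁺=0.0000, hold=0.0000 ⇒ V=0.0000 continue | (k=4,j=4): S=259.1827, (K−S)⁺=0.0000, hold=0.0000 ⇒ V=0.0000 continue  boundary S*=98.5622
step 3: (k=3,j=0): S=111.2237, (K−S)⁺=7.5463, hold=11.6707 ⇒ V=11.6707 continue | (k=3,j=1): S=141.6353, (K−S)⁺=0.0000, hold=2.0306 ⇒ V=2.0306 continue | (k=3,j=2): S=180.3621, (K−S)⁺=0.0000, hold=0.0000 ⇒ V=0.0000 continue | (k=3,j=3): S=229.6778, (K−S)⁺=0.0000, hold=0.0000 ⇒ V=0.0000 continue  boundary S*=-
step 2: (k=2,j=0): S=125.5118, (K−S)⁺=0.0000, hold=6.4839 ⇒ V=6.4839 continue | (k=2,j=1): S=159.8300, (K−S)⁺=0.0000, hold=0.9440 ⇒ V=0.9440 continue | (k=2,j=2): S=203.5317, (K−S)⁺=0.0000, hold=0.0000 ⇒ V=0.0000 continue  boundary S*=-
step 1: (k=1,j=0): S=141.6353, (K−S)⁺=0.0000, hold=3.5063 ⇒ V=3.5063 continue | (k=1,j=1): S=180.3621, (K−S)⁺=0.0000, hold=0.4389 ⇒ V=0.4389 continue  boundary S*=-
step 0: (k=0,j=0): S=159.8300, (K−S)⁺=0.0000, hold=1.8588 ⇒ V=1.8588 continue  boundary S*=-

price = 1.8588
boundary = - - - - 98.5622 87.3421
tree:
1.8588
3.5063 0.4389
6.4839 0.9440 0.0000
11.6707 2.0306 0.0000 0.0000
20.2078 4.3677 0.0000 0.0000 0.0000
31.4279 9.3948 0.0000 0.0000 0.0000 0.0000
41.3708 20.2078 0.0000 0.0000 0.0000 0.0000 0.0000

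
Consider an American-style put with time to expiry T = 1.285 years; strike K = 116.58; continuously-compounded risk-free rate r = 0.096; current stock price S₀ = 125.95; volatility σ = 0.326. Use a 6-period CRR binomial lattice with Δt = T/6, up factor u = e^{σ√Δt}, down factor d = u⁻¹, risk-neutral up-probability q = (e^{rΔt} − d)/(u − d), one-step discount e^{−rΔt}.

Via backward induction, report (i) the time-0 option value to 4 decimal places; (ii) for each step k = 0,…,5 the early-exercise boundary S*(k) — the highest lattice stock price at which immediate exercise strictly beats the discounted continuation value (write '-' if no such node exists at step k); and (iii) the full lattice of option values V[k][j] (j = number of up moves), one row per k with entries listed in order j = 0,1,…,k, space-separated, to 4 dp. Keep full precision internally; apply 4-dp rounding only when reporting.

price = 8.7839
boundary = - - - 80.1007 93.1444 80.1007
tree:
8.7839
14.6961 3.9044
23.7029 7.3140 1.0449
36.4793 13.3429 2.2739 0.0000
47.6964 23.4356 4.9485 0.0000 0.0000
57.3427 36.4793 10.7690 0.0000 0.0000 0.0000
65.6382 47.6964 23.4356 0.0000 0.0000 0.0000 0.0000

Δt=0.21417  u=1.16284  d=0.85996  q=0.53094  discount=0.97965
step 6 (expiry): payoffs max(K−S,0) = 65.6382 47.6964 23.4356 0.0000 0.0000 0.0000 0.0000
step 5: (k=5,j=0): S=59.2373, (K−S)⁺=57.3427, hold=54.9703 ⇒ V=57.3427 exercise | (k=5,j=1): S=80.1007, (K−S)⁺=36.4793, hold=34.1069 ⇒ V=36.4793 exercise | (k=5,j=2): S=108.3122, (K−S)⁺=8.2678, hold=10.7690 ⇒ V=10.7690 continue | (k=5,j=3): S=146.4599, (K−S)⁺=0.0000, hold=0.0000 ⇒ V=0.0000 continue | (k=5,j=4): S=198.0432, (K−S)⁺=0.0000, hold=0.0000 ⇒ V=0.0000 continue | (k=5,j=5): S=267.7942, (K−S)⁺=0.0000, hold=0.0000 ⇒ V=0.0000 continue  boundary S*=80.1007
step 4: (k=4,j=0): S=68.8836, (K−S)⁺=47.6964, hold=45.3240 ⇒ V=47.6964 exercise | (k=4,j=1): S=93.1444, (K−S)⁺=23.4356, hold=22.3641 ⇒ V=23.4356 exercise | (k=4,j=2): S=125.9500, (K−S)⁺=0.0000, hold=4.9485 ⇒ V=4.9485 continue | (k=4,j=3): S=170.3097, (K−S)⁺=0.0000, hold=0.0000 ⇒ V=0.0000 continue | (k=4,j=4): S=230.2929, (K−S)⁺=0.0000, hold=0.0000 ⇒ V=0.0000 continue  boundary S*=93.1444
step 3: (k=3,j=0): S=80.1007, (K−S)⁺=36.4793, hold=34.1069 ⇒ V=36.4793 exercise | (k=3,j=1): S=108.3122, (K−S)⁺=8.2678, hold=13.3429 ⇒ V=13.3429 continue | (k=3,j=2): S=146.4599, (K−S)⁺=0.0000, hold=2.2739 ⇒ V=2.2739 continue | (k=3,j=3): S=198.0432, (K−S)⁺=0.0000, hold=0.0000 ⇒ V=0.0000 continue  boundary S*=80.1007
step 2: (k=2,j=0): S=93.1444, (K−S)⁺=23.4356, hold=23.7029 ⇒ V=23.7029 continue | (k=2,j=1): S=125.9500, (K−S)⁺=0.0000, hold=7.3140 ⇒ V=7.3140 continue | (k=2,j=2): S=170.3097, (K−S)⁺=0.0000, hold=1.0449 ⇒ V=1.0449 continue  boundary S*=-
step 1: (k=1,j=0): S=108.3122, (K−S)⁺=8.2678, hold=14.6961 ⇒ V=14.6961 continue | (k=1,j=1): S=146.4599, (K−S)⁺=0.0000, hold=3.9044 ⇒ V=3.9044 continue  boundary S*=-
step 0: (k=0,j=0): S=125.9500, (K−S)⁺=0.0000, hold=8.7839 ⇒ V=8.7839 continue  boundary S*=-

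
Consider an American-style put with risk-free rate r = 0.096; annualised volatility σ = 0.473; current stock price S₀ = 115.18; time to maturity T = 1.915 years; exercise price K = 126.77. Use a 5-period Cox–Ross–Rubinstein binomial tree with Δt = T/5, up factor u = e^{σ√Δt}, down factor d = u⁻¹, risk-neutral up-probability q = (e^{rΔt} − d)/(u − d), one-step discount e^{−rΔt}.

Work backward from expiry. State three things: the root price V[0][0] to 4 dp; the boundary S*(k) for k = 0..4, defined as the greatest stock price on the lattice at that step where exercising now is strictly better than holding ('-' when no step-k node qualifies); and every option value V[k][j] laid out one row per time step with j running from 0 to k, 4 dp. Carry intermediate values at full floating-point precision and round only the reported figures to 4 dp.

price = 27.6655
boundary = - - 64.1385 85.9504 64.1385
tree:
27.6655
42.4431 14.4224
62.6315 24.7061 4.8377
78.9081 40.8196 9.8488 0.0000
91.0542 62.6315 20.0506 0.0000 0.0000
100.1179 78.9081 40.8196 0.0000 0.0000 0.0000

Δt=0.38300  u=1.34007  d=0.74623  q=0.49040  discount=0.96390
step 5 (expiry): payoffs max(K−S,0) = 100.1179 78.9081 40.8196 0.0000 0.0000 0.0000
step 4: (k=4,j=0): S=35.7158, (K−S)⁺=91.0542, hold=86.4777 ⇒ V=91.0542 exercise | (k=4,j=1): S=64.1385, (K−S)⁺=62.6315, hold=58.0550 ⇒ V=62.6315 exercise | (k=4,j=2): S=115.1800, (K−S)⁺=11.5900, hold=20.0506 ⇒ V=20.0506 continue | (k=4,j=3): S=206.8403, (K−S)⁺=0.0000, hold=0.0000 ⇒ V=0.0000 continue | (k=4,j=4): S=371.4440, (K−S)⁺=0.0000, hold=0.0000 ⇒ V=0.0000 continue  boundary S*=64.1385
step 3: (k=3,j=0): S=47.8619, (K−S)⁺=78.9081, hold=74.3317 ⇒ V=78.9081 exercise | (k=3,j=1): S=85.9504, (K−S)⁺=40.8196, hold=40.2425 ⇒ V=40.8196 exercise | (k=3,j=2): S=154.3498, (K−S)⁺=0.0000, hold=9.8488 ⇒ V=9.8488 continue | (k=3,j=3): S=277.1815, (K−S)⁺=0.0000, hold=0.0000 ⇒ V=0.0000 continue  boundary S*=85.9504
step 2: (k=2,j=0): S=64.1385, (K−S)⁺=62.6315, hold=58.0550 ⇒ V=62.6315 exercise | (k=2,j=1): S=115.1800, (K−S)⁺=11.5900, hold=24.7061 ⇒ V=24.7061 continue | (k=2,j=2): S=206.8403, (K−S)⁺=0.0000, hold=4.8377 ⇒ V=4.8377 continue  boundary S*=64.1385
step 1: (k=1,j=0): S=85.9504, (K−S)⁺=40.8196, hold=42.4431 ⇒ V=42.4431 continue | (k=1,j=1): S=154.3498, (K−S)⁺=0.0000, hold=14.4224 ⇒ V=14.4224 continue  boundary S*=-
step 0: (k=0,j=0): S=115.1800, (K−S)⁺=11.5900, hold=27.6655 ⇒ V=27.6655 continue  boundary S*=-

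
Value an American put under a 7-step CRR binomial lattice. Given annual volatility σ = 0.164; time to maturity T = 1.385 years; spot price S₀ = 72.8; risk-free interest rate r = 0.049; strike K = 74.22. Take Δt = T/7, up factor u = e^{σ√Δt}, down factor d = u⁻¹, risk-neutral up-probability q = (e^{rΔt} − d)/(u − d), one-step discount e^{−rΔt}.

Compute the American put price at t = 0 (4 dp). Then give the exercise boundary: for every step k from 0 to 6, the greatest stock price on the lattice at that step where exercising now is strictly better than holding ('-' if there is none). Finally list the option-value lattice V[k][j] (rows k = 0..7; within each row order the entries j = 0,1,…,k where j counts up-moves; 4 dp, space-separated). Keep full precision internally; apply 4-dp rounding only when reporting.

Δt=0.19786, u=1.07568, d=0.92965, q=0.54849, disc=e^(-rΔt)=0.99035
k=7 terminal: V=max(K-S,0) → 30.5320 23.6696 15.7292 6.5416 0.0000 0.0000 0.0000 0.0000
k=6: j=0 S=46.9941 intr=27.2259 cont=26.5098 V=27.2259[EX]; j=1 S=54.3758 intr=19.8442 cont=19.1281 V=19.8442[EX]; j=2 S=62.9171 intr=11.3029 cont=10.5868 V=11.3029[EX]; j=3 S=72.8000 intr=1.4200 cont=2.9251 V=2.9251[hold]; j=4 S=84.2353 intr=0.0000 cont=0.0000 V=0.0000[hold]; j=5 S=97.4668 intr=0.0000 cont=0.0000 V=0.0000[hold]; j=6 S=112.7768 intr=0.0000 cont=0.0000 V=0.0000[hold]  S*(6)=62.9171
k=5: j=0 S=50.5504 intr=23.6696 cont=22.9535 V=23.6696[EX]; j=1 S=58.4908 intr=15.7292 cont=15.0132 V=15.7292[EX]; j=2 S=67.6784 intr=6.5416 cont=6.6431 V=6.6431[hold]; j=3 S=78.3092 intr=0.0000 cont=1.3080 V=1.3080[hold]; j=4 S=90.6099 intr=0.0000 cont=0.0000 V=0.0000[hold]; j=5 S=104.8427 intr=0.0000 cont=0.0000 V=0.0000[hold]  S*(5)=58.4908
k=4: j=0 S=54.3758 intr=19.8442 cont=19.1281 V=19.8442[EX]; j=1 S=62.9171 intr=11.3029 cont=10.6420 V=11.3029[EX]; j=2 S=72.8000 intr=1.4200 cont=3.6810 V=3.6810[hold]; j=3 S=84.2353 intr=0.0000 cont=0.5849 V=0.5849[hold]; j=4 S=97.4668 intr=0.0000 cont=0.0000 V=0.0000[hold]  S*(4)=62.9171
k=3: j=0 S=58.4908 intr=15.7292 cont=15.0132 V=15.7292[EX]; j=1 S=67.6784 intr=6.5416 cont=7.0537 V=7.0537[hold]; j=2 S=78.3092 intr=0.0000 cont=1.9637 V=1.9637[hold]; j=3 S=90.6099 intr=0.0000 cont=0.2615 V=0.2615[hold]  S*(3)=58.4908
k=2: j=0 S=62.9171 intr=11.3029 cont=10.8650 V=11.3029[EX]; j=1 S=72.8000 intr=1.4200 cont=4.2208 V=4.2208[hold]; j=2 S=84.2353 intr=0.0000 cont=1.0202 V=1.0202[hold]  S*(2)=62.9171
k=1: j=0 S=67.6784 intr=6.5416 cont=7.3469 V=7.3469[hold]; j=1 S=78.3092 intr=0.0000 cont=2.4415 V=2.4415[hold]  S*(1)=-
k=0: j=0 S=72.8000 intr=1.4200 cont=4.6114 V=4.6114[hold]  S*(0)=-

price = 4.6114
boundary = - - 62.9171 58.4908 62.9171 58.4908 62.9171
tree:
4.6114
7.3469 2.4415
11.3029 4.2208 1.0202
15.7292 7.0537 1.9637 0.2615
19.8442 11.3029 3.6810 0.5849 0.0000
23.6696 15.7292 6.6431 1.3080 0.0000 0.0000
27.2259 19.8442 11.3029 2.9251 0.0000 0.0000 0.0000
30.5320 23.6696 15.7292 6.5416 0.0000 0.0000 0.0000 0.0000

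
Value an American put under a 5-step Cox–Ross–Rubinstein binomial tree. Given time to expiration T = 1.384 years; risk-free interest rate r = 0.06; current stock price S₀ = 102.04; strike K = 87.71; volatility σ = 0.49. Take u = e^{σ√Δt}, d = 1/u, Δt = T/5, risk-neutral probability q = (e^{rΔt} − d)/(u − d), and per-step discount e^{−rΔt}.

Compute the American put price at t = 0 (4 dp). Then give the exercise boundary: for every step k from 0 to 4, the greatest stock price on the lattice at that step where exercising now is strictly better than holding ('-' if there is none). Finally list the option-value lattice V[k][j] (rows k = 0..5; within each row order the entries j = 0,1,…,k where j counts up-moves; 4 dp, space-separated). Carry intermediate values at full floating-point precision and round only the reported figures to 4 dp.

Δt=0.27680, u=1.29408, d=0.77275, q=0.46803, disc=e^(-rΔt)=0.98353
k=5 terminal: V=max(K-S,0) → 59.5930 40.6242 8.8584 0.0000 0.0000 0.0000
k=4: j=0 S=36.3856 intr=51.3244 cont=49.8797 V=51.3244[EX]; j=1 S=60.9327 intr=26.7773 cont=25.3327 V=26.7773[EX]; j=2 S=102.0400 intr=0.0000 cont=4.6348 V=4.6348[hold]; j=3 S=170.8798 intr=0.0000 cont=0.0000 V=0.0000[hold]; j=4 S=286.1614 intr=0.0000 cont=0.0000 V=0.0000[hold]  S*(4)=60.9327
k=3: j=0 S=47.0858 intr=40.6242 cont=39.1795 V=40.6242[EX]; j=1 S=78.8516 intr=8.8584 cont=16.1437 V=16.1437[hold]; j=2 S=132.0476 intr=0.0000 cont=2.4250 V=2.4250[hold]; j=3 S=221.1316 intr=0.0000 cont=0.0000 V=0.0000[hold]  S*(3)=47.0858
k=2: j=0 S=60.9327 intr=26.7773 cont=28.6862 V=28.6862[hold]; j=1 S=102.0400 intr=0.0000 cont=9.5628 V=9.5628[hold]; j=2 S=170.8798 intr=0.0000 cont=1.2688 V=1.2688[hold]  S*(2)=-
k=1: j=0 S=78.8516 intr=8.8584 cont=19.4108 V=19.4108[hold]; j=1 S=132.0476 intr=0.0000 cont=5.5874 V=5.5874[hold]  S*(1)=-
k=0: j=0 S=102.0400 intr=0.0000 cont=12.7279 V=12.7279[hold]  S*(0)=-

price = 12.7279
boundary = - - - 47.0858 60.9327
tree:
12.7279
19.4108 5.5874
28.6862 9.5628 1.2688
40.6242 16.1437 2.4250 0.0000
51.3244 26.7773 4.6348 0.0000 0.0000
59.5930 40.6242 8.8584 0.0000 0.0000 0.0000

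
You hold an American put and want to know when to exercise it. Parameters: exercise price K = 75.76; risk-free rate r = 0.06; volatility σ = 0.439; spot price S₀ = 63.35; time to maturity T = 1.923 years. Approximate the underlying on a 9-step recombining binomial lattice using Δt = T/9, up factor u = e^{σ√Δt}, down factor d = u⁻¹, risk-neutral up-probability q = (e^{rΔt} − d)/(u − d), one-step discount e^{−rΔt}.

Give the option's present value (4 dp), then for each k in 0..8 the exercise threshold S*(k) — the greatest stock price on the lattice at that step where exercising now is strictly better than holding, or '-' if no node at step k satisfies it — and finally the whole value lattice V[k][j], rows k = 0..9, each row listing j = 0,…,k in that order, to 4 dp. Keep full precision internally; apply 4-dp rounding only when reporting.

Δt=0.21367  u=1.22498  d=0.81634  q=0.48102  discount=0.98726
step 9 (expiry): payoffs max(K−S,0) = 65.5603 60.4546 52.7931 41.2964 24.0448 0.0000 0.0000 0.0000 0.0000 0.0000
step 8: (k=8,j=0): S=12.4945, (K−S)⁺=63.2655, hold=62.3005 ⇒ V=63.2655 exercise | (k=8,j=1): S=18.7488, (K−S)⁺=57.0112, hold=56.0461 ⇒ V=57.0112 exercise | (k=8,j=2): S=28.1340, (K−S)⁺=47.6260, hold=46.6609 ⇒ V=47.6260 exercise | (k=8,j=3): S=42.2172, (K−S)⁺=33.5428, hold=32.5778 ⇒ V=33.5428 exercise | (k=8,j=4): S=63.3500, (K−S)⁺=12.4100, hold=12.3199 ⇒ V=12.4100 exercise | (k=8,j=5): S=95.0613, (K−S)⁺=0.0000, hold=0.0000 ⇒ V=0.0000 continue | (k=8,j=6): S=142.6466, (K−S)⁺=0.0000, hold=0.0000 ⇒ V=0.0000 continue | (k=8,j=7): S=214.0517, (K−S)⁺=0.0000, hold=0.0000 ⇒ V=0.0000 continue | (k=8,j=8): S=321.2003, (K−S)⁺=0.0000, hold=0.0000 ⇒ V=0.0000 continue  boundary S*=63.3500
step 7: (k=7,j=0): S=15.3054, (K−S)⁺=60.4546, hold=59.4895 ⇒ V=60.4546 exercise | (k=7,j=1): S=22.9669, (K−S)⁺=52.7931, hold=51.8280 ⇒ V=52.7931 exercise | (k=7,j=2): S=34.4636, (K−S)⁺=41.2964, hold=40.3314 ⇒ V=41.2964 exercise | (k=7,j=3): S=51.7152, (K−S)⁺=24.0448, hold=23.0798 ⇒ V=24.0448 exercise | (k=7,j=4): S=77.6024, (K−S)⁺=0.0000, hold=6.3585 ⇒ V=6.3585 continue | (k=7,j=5): S=116.4482, (K−S)⁺=0.0000, hold=0.0000 ⇒ V=0.0000 continue | (k=7,j=6): S=174.7391, (K−S)⁺=0.0000, hold=0.0000 ⇒ V=0.0000 continue | (k=7,j=7): S=262.2088, (K−S)⁺=0.0000, hold=0.0000 ⇒ V=0.0000 continue  boundary S*=51.7152
step 6: (k=6,j=0): S=18.7488, (K−S)⁺=57.0112, hold=56.0461 ⇒ V=57.0112 exercise | (k=6,j=1): S=28.1340, (K−S)⁺=47.6260, hold=46.6609 ⇒ V=47.6260 exercise | (k=6,j=2): S=42.2172, (K−S)⁺=33.5428, hold=32.5778 ⇒ V=33.5428 exercise | (k=6,j=3): S=63.3500, (K−S)⁺=12.4100, hold=15.3395 ⇒ V=15.3395 continue | (k=6,j=4): S=95.0613, (K−S)⁺=0.0000, hold=3.2579 ⇒ V=3.2579 continue | (k=6,j=5): S=142.6466, (K−S)⁺=0.0000, hold=0.0000 ⇒ V=0.0000 continue | (k=6,j=6): S=214.0517, (K−S)⁺=0.0000, hold=0.0000 ⇒ V=0.0000 continue  boundary S*=42.2172
step 5: (k=5,j=0): S=22.9669, (K−S)⁺=52.7931, hold=51.8280 ⇒ V=52.7931 exercise | (k=5,j=1): S=34.4636, (K−S)⁺=41.2964, hold=40.3314 ⇒ V=41.2964 exercise | (k=5,j=2): S=51.7152, (K−S)⁺=24.0448, hold=24.4710 ⇒ V=24.4710 continue | (k=5,j=3): S=77.6024, (K−S)⁺=0.0000, hold=9.4067 ⇒ V=9.4067 continue | (k=5,j=4): S=116.4482, (K−S)⁺=0.0000, hold=1.6693 ⇒ V=1.6693 continue | (k=5,j=5): S=174.7391, (K−S)⁺=0.0000, hold=0.0000 ⇒ V=0.0000 continue  boundary S*=34.4636
step 4: (k=4,j=0): S=28.1340, (K−S)⁺=47.6260, hold=46.6609 ⇒ V=47.6260 exercise | (k=4,j=1): S=42.2172, (K−S)⁺=33.5428, hold=32.7801 ⇒ V=33.5428 exercise | (k=4,j=2): S=63.3500, (K−S)⁺=12.4100, hold=17.0054 ⇒ V=17.0054 continue | (k=4,j=3): S=95.0613, (K−S)⁺=0.0000, hold=5.6125 ⇒ V=5.6125 continue | (k=4,j=4): S=142.6466, (K−S)⁺=0.0000, hold=0.8553 ⇒ V=0.8553 continue  boundary S*=42.2172
step 3: (k=3,j=0): S=34.4636, (K−S)⁺=41.2964, hold=40.3314 ⇒ V=41.2964 exercise | (k=3,j=1): S=51.7152, (K−S)⁺=24.0448, hold=25.2621 ⇒ V=25.2621 continue | (k=3,j=2): S=77.6024, (K−S)⁺=0.0000, hold=11.3784 ⇒ V=11.3784 continue | (k=3,j=3): S=116.4482, (K−S)⁺=0.0000, hold=3.2818 ⇒ V=3.2818 continue  boundary S*=34.4636
step 2: (k=2,j=0): S=42.2172, (K−S)⁺=33.5428, hold=33.1558 ⇒ V=33.5428 exercise | (k=2,j=1): S=63.3500, (K−S)⁺=12.4100, hold=18.3471 ⇒ V=18.3471 continue | (k=2,j=2): S=95.0613, (K−S)⁺=0.0000, hold=7.3885 ⇒ V=7.3885 continue  boundary S*=42.2172
step 1: (k=1,j=0): S=51.7152, (K−S)⁺=24.0448, hold=25.8992 ⇒ V=25.8992 continue | (k=1,j=1): S=77.6024, (K−S)⁺=0.0000, hold=12.9092 ⇒ V=12.9092 continue  boundary S*=-
step 0: (k=0,j=0): S=63.3500, (K−S)⁺=12.4100, hold=19.4005 ⇒ V=19.4005 continue  boundary S*=-

price = 19.4005
boundary = - - 42.2172 34.4636 42.2172 34.4636 42.2172 51.7152 63.3500
tree:
19.4005
25.8992 12.9092
33.5428 18.3471 7.3885
41.2964 25.2621 11.3784 3.2818
47.6260 33.5428 17.0054 5.6125 0.8553
52.7931 41.2964 24.4710 9.4067 1.6693 0.0000
57.0112 47.6260 33.5428 15.3395 3.2579 0.0000 0.0000
60.4546 52.7931 41.2964 24.0448 6.3585 0.0000 0.0000 0.0000
63.2655 57.0112 47.6260 33.5428 12.4100 0.0000 0.0000 0.0000 0.0000
65.5603 60.4546 52.7931 41.2964 24.0448 0.0000 0.0000 0.0000 0.0000 0.0000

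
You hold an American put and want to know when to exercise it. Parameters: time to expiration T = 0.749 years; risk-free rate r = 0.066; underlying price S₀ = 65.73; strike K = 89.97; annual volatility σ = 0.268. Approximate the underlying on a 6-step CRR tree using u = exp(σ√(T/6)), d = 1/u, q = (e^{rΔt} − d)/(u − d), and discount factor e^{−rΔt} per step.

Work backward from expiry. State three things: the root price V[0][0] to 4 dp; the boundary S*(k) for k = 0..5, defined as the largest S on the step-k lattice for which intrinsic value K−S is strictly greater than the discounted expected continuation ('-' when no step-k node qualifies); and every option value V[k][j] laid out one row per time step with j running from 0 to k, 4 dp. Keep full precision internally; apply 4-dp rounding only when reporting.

params: Δt=0.12483 u=1.09932 d=0.90966 q=0.51997 e^(-rΔt)=0.99179
t_6 payoffs: 52.7286 44.9639 35.5802 24.2400 10.5354 0.0000 0.0000
t_5: node(5,0) S=40.9401 payoff=49.0299 vs cont=48.2917 → 49.0299 [stop]  node(5,1) S=49.4760 payoff=40.4940 vs cont=39.7558 → 40.4940 [stop]  node(5,2) S=59.7917 payoff=30.1783 vs cont=29.4401 → 30.1783 [stop]  node(5,3) S=72.2581 payoff=17.7119 vs cont=16.9737 → 17.7119 [stop]  node(5,4) S=87.3238 payoff=2.6462 vs cont=5.0159 → 5.0159 [wait]  node(5,5) S=105.5306 payoff=0.0000 vs cont=0.0000 → 0.0000 [wait]  ⇒ S*(5)=72.2581
t_4: node(4,0) S=45.0061 payoff=44.9639 vs cont=44.2256 → 44.9639 [stop]  node(4,1) S=54.3898 payoff=35.5802 vs cont=34.8420 → 35.5802 [stop]  node(4,2) S=65.7300 payoff=24.2400 vs cont=23.5018 → 24.2400 [stop]  node(4,3) S=79.4346 payoff=10.5354 vs cont=11.0192 → 11.0192 [wait]  node(4,4) S=95.9965 payoff=0.0000 vs cont=2.3880 → 2.3880 [wait]  ⇒ S*(4)=65.7300
t_3: node(3,0) S=49.4760 payoff=40.4940 vs cont=39.7558 → 40.4940 [stop]  node(3,1) S=59.7917 payoff=30.1783 vs cont=29.4401 → 30.1783 [stop]  node(3,2) S=72.2581 payoff=17.7119 vs cont=17.2232 → 17.7119 [stop]  node(3,3) S=87.3238 payoff=2.6462 vs cont=6.4777 → 6.4777 [wait]  ⇒ S*(3)=72.2581
t_2: node(2,0) S=54.3898 payoff=35.5802 vs cont=34.8420 → 35.5802 [stop]  node(2,1) S=65.7300 payoff=24.2400 vs cont=23.5018 → 24.2400 [stop]  node(2,2) S=79.4346 payoff=10.5354 vs cont=11.7731 → 11.7731 [wait]  ⇒ S*(2)=65.7300
t_1: node(1,0) S=59.7917 payoff=30.1783 vs cont=29.4401 → 30.1783 [stop]  node(1,1) S=72.2581 payoff=17.7119 vs cont=17.6119 → 17.7119 [stop]  ⇒ S*(1)=72.2581
t_0: node(0,0) S=65.7300 payoff=24.2400 vs cont=23.5018 → 24.2400 [stop]  ⇒ S*(0)=65.7300

price = 24.2400
boundary = 65.7300 72.2581 65.7300 72.2581 65.7300 72.2581
tree:
24.2400
30.1783 17.7119
35.5802 24.2400 11.7731
40.4940 30.1783 17.7119 6.4777
44.9639 35.5802 24.2400 11.0192 2.3880
49.0299 40.4940 30.1783 17.7119 5.0159 0.0000
52.7286 44.9639 35.5802 24.2400 10.5354 0.0000 0.0000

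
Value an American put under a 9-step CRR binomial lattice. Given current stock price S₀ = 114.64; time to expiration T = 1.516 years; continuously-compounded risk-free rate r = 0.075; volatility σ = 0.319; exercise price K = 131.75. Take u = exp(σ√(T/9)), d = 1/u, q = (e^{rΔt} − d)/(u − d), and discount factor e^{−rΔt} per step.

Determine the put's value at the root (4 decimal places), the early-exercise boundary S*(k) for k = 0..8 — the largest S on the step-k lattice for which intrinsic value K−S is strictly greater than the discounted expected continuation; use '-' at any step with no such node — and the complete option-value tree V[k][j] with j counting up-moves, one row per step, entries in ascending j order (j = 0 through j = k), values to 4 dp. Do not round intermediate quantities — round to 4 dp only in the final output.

Δt=0.16844, u=1.13988, d=0.87728, q=0.51573, disc=e^(-rΔt)=0.98745
k=9 terminal: V=max(K-S,0) → 96.4642 85.9021 72.1785 54.3470 31.1781 1.0740 0.0000 0.0000 0.0000 0.0000
k=8: j=0 S=40.2216 intr=91.5284 cont=89.8744 V=91.5284[EX]; j=1 S=52.2611 intr=79.4889 cont=77.8349 V=79.4889[EX]; j=2 S=67.9044 intr=63.8456 cont=62.1916 V=63.8456[EX]; j=3 S=88.2302 intr=43.5198 cont=41.8659 V=43.5198[EX]; j=4 S=114.6400 intr=17.1100 cont=15.4560 V=17.1100[EX]; j=5 S=148.9551 intr=0.0000 cont=0.5136 V=0.5136[hold]; j=6 S=193.5416 intr=0.0000 cont=0.0000 V=0.0000[hold]; j=7 S=251.4742 intr=0.0000 cont=0.0000 V=0.0000[hold]; j=8 S=326.7477 intr=0.0000 cont=0.0000 V=0.0000[hold]  S*(8)=114.6400
k=7: j=0 S=45.8479 intr=85.9021 cont=84.2481 V=85.9021[EX]; j=1 S=59.5715 intr=72.1785 cont=70.5245 V=72.1785[EX]; j=2 S=77.4030 intr=54.3470 cont=52.6931 V=54.3470[EX]; j=3 S=100.5719 intr=31.1781 cont=29.5241 V=31.1781[EX]; j=4 S=130.6760 intr=1.0740 cont=8.4434 V=8.4434[hold]; j=5 S=169.7911 intr=0.0000 cont=0.2456 V=0.2456[hold]; j=6 S=220.6144 intr=0.0000 cont=0.0000 V=0.0000[hold]; j=7 S=286.6507 intr=0.0000 cont=0.0000 V=0.0000[hold]  S*(7)=100.5719
k=6: j=0 S=52.2611 intr=79.4889 cont=77.8349 V=79.4889[EX]; j=1 S=67.9044 intr=63.8456 cont=62.1916 V=63.8456[EX]; j=2 S=88.2302 intr=43.5198 cont=41.8659 V=43.5198[EX]; j=3 S=114.6400 intr=17.1100 cont=19.2089 V=19.2089[hold]; j=4 S=148.9551 intr=0.0000 cont=4.1626 V=4.1626[hold]; j=5 S=193.5416 intr=0.0000 cont=0.1174 V=0.1174[hold]; j=6 S=251.4742 intr=0.0000 cont=0.0000 V=0.0000[hold]  S*(6)=88.2302
k=5: j=0 S=59.5715 intr=72.1785 cont=70.5245 V=72.1785[EX]; j=1 S=77.4030 intr=54.3470 cont=52.6931 V=54.3470[EX]; j=2 S=100.5719 intr=31.1781 cont=30.5930 V=31.1781[EX]; j=3 S=130.6760 intr=1.0740 cont=11.3054 V=11.3054[hold]; j=4 S=169.7911 intr=0.0000 cont=2.0503 V=2.0503[hold]; j=5 S=220.6144 intr=0.0000 cont=0.0562 V=0.0562[hold]  S*(5)=100.5719
k=4: j=0 S=67.9044 intr=63.8456 cont=62.1916 V=63.8456[EX]; j=1 S=88.2302 intr=43.5198 cont=41.8659 V=43.5198[EX]; j=2 S=114.6400 intr=17.1100 cont=20.6664 V=20.6664[hold]; j=3 S=148.9551 intr=0.0000 cont=6.4503 V=6.4503[hold]; j=4 S=193.5416 intr=0.0000 cont=1.0090 V=1.0090[hold]  S*(4)=88.2302
k=3: j=0 S=77.4030 intr=54.3470 cont=52.6931 V=54.3470[EX]; j=1 S=100.5719 intr=31.1781 cont=31.3352 V=31.3352[hold]; j=2 S=130.6760 intr=1.0740 cont=13.1673 V=13.1673[hold]; j=3 S=169.7911 intr=0.0000 cont=3.5983 V=3.5983[hold]  S*(3)=77.4030
k=2: j=0 S=88.2302 intr=43.5198 cont=41.9459 V=43.5198[EX]; j=1 S=114.6400 intr=17.1100 cont=21.6897 V=21.6897[hold]; j=2 S=148.9551 intr=0.0000 cont=8.1289 V=8.1289[hold]  S*(2)=88.2302
k=1: j=0 S=100.5719 intr=31.1781 cont=31.8564 V=31.8564[hold]; j=1 S=130.6760 intr=1.0740 cont=14.5115 V=14.5115[hold]  S*(1)=-
k=0: j=0 S=114.6400 intr=17.1100 cont=22.6235 V=22.6235[hold]  S*(0)=-

price = 22.6235
boundary = - - 88.2302 77.4030 88.2302 100.5719 88.2302 100.5719 114.6400
tree:
22.6235
31.8564 14.5115
43.5198 21.6897 8.1289
54.3470 31.3352 13.1673 3.5983
63.8456 43.5198 20.6664 6.4503 1.0090
72.1785 54.3470 31.1781 11.3054 2.0503 0.0562
79.4889 63.8456 43.5198 19.2089 4.1626 0.1174 0.0000
85.9021 72.1785 54.3470 31.1781 8.4434 0.2456 0.0000 0.0000
91.5284 79.4889 63.8456 43.5198 17.1100 0.5136 0.0000 0.0000 0.0000
96.4642 85.9021 72.1785 54.3470 31.1781 1.0740 0.0000 0.0000 0.0000 0.0000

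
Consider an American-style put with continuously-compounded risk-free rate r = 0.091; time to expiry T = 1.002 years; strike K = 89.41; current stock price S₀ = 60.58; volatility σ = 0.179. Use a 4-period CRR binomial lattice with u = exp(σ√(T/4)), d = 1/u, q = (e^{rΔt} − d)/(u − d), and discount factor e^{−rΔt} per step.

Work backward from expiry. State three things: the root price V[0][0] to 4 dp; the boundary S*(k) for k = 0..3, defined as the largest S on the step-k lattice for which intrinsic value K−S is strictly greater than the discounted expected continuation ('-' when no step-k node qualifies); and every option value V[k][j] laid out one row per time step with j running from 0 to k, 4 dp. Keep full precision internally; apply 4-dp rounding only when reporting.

Δt=0.25050, u=1.09373, d=0.91431, q=0.60613, disc=e^(-rΔt)=0.97746
k=4 terminal: V=max(K-S,0) → 47.0753 38.7678 28.8300 16.9421 2.7214
k=3: j=0 S=46.3025 intr=43.1075 cont=41.0924 V=43.1075[EX]; j=1 S=55.3887 intr=34.0213 cont=32.0062 V=34.0213[EX]; j=2 S=66.2579 intr=23.1521 cont=21.1370 V=23.1521[EX]; j=3 S=79.2600 intr=10.1500 cont=8.1349 V=10.1500[EX]  S*(3)=79.2600
k=2: j=0 S=50.6422 intr=38.7678 cont=36.7527 V=38.7678[EX]; j=1 S=60.5800 intr=28.8300 cont=26.8149 V=28.8300[EX]; j=2 S=72.4679 intr=16.9421 cont=14.9270 V=16.9421[EX]  S*(2)=72.4679
k=1: j=0 S=55.3887 intr=34.0213 cont=32.0062 V=34.0213[EX]; j=1 S=66.2579 intr=23.1521 cont=21.1370 V=23.1521[EX]  S*(1)=66.2579
k=0: j=0 S=60.5800 intr=28.8300 cont=26.8149 V=28.8300[EX]  S*(0)=60.5800

price = 28.8300
boundary = 60.5800 66.2579 72.4679 79.2600
tree:
28.8300
34.0213 23.1521
38.7678 28.8300 16.9421
43.1075 34.0213 23.1521 10.1500
47.0753 38.7678 28.8300 16.9421 2.7214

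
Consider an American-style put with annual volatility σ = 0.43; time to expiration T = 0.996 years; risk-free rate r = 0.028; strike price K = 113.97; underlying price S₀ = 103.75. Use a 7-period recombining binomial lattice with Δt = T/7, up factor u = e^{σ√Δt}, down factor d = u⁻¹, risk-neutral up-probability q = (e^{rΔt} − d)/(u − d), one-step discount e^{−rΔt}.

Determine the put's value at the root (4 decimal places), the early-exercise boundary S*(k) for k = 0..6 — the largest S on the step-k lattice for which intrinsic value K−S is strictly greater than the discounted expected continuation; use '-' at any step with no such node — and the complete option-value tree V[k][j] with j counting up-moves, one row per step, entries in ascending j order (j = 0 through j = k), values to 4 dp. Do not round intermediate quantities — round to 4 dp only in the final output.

price = 22.5530
boundary = - - - 63.7766 54.2274 63.7766 75.0073
tree:
22.5530
30.5295 13.8134
39.9178 20.2769 6.6938
50.1934 28.7511 10.9609 1.9731
59.7426 39.0318 17.4841 3.7504 0.0000
67.8620 50.1934 26.8658 7.1286 0.0000 0.0000
74.7656 59.7426 38.9627 13.5496 0.0000 0.0000 0.0000
80.6356 67.8620 50.1934 25.7543 0.0000 0.0000 0.0000 0.0000

params: Δt=0.14229 u=1.17609 d=0.85027 q=0.47179 e^(-rΔt)=0.99602
t_7 payoffs: 80.6356 67.8620 50.1934 25.7543 0.0000 0.0000 0.0000 0.0000
t_6: node(6,0) S=39.2044 payoff=74.7656 vs cont=74.3125 → 74.7656 [stop]  node(6,1) S=54.2274 payoff=59.7426 vs cont=59.2894 → 59.7426 [stop]  node(6,2) S=75.0073 payoff=38.9627 vs cont=38.5095 → 38.9627 [stop]  node(6,3) S=103.7500 payoff=10.2200 vs cont=13.5496 → 13.5496 [wait]  node(6,4) S=143.5069 payoff=0.0000 vs cont=0.0000 → 0.0000 [wait]  node(6,5) S=198.4985 payoff=0.0000 vs cont=0.0000 → 0.0000 [wait]  node(6,6) S=274.5629 payoff=0.0000 vs cont=0.0000 → 0.0000 [wait]  ⇒ S*(6)=75.0073
t_5: node(5,0) S=46.1080 payoff=67.8620 vs cont=67.4088 → 67.8620 [stop]  node(5,1) S=63.7766 payoff=50.1934 vs cont=49.7403 → 50.1934 [stop]  node(5,2) S=88.2157 payoff=25.7543 vs cont=26.8658 → 26.8658 [wait]  node(5,3) S=122.0198 payoff=0.0000 vs cont=7.1286 → 7.1286 [wait]  node(5,4) S=168.7777 payoff=0.0000 vs cont=0.0000 → 0.0000 [wait]  node(5,5) S=233.4530 payoff=0.0000 vs cont=0.0000 → 0.0000 [wait]  ⇒ S*(5)=63.7766
t_4: node(4,0) S=54.2274 payoff=59.7426 vs cont=59.2894 → 59.7426 [stop]  node(4,1) S=75.0073 payoff=38.9627 vs cont=39.0318 → 39.0318 [wait]  node(4,2) S=103.7500 payoff=10.2200 vs cont=17.4841 → 17.4841 [wait]  node(4,3) S=143.5069 payoff=0.0000 vs cont=3.7504 → 3.7504 [wait]  node(4,4) S=198.4985 payoff=0.0000 vs cont=0.0000 → 0.0000 [wait]  ⇒ S*(4)=54.2274
t_3: node(3,0) S=63.7766 payoff=50.1934 vs cont=49.7728 → 50.1934 [stop]  node(3,1) S=88.2157 payoff=25.7543 vs cont=28.7511 → 28.7511 [wait]  node(3,2) S=122.0198 payoff=0.0000 vs cont=10.9609 → 10.9609 [wait]  node(3,3) S=168.7777 payoff=0.0000 vs cont=1.9731 → 1.9731 [wait]  ⇒ S*(3)=63.7766
t_2: node(2,0) S=75.0073 payoff=38.9627 vs cont=39.9178 → 39.9178 [wait]  node(2,1) S=103.7500 payoff=10.2200 vs cont=20.2769 → 20.2769 [wait]  node(2,2) S=143.5069 payoff=0.0000 vs cont=6.6938 → 6.6938 [wait]  ⇒ S*(2)=-
t_1: node(1,0) S=88.2157 payoff=25.7543 vs cont=30.5295 → 30.5295 [wait]  node(1,1) S=122.0198 payoff=0.0000 vs cont=13.8134 → 13.8134 [wait]  ⇒ S*(1)=-
t_0: node(0,0) S=103.7500 payoff=10.2200 vs cont=22.5530 → 22.5530 [wait]  ⇒ S*(0)=-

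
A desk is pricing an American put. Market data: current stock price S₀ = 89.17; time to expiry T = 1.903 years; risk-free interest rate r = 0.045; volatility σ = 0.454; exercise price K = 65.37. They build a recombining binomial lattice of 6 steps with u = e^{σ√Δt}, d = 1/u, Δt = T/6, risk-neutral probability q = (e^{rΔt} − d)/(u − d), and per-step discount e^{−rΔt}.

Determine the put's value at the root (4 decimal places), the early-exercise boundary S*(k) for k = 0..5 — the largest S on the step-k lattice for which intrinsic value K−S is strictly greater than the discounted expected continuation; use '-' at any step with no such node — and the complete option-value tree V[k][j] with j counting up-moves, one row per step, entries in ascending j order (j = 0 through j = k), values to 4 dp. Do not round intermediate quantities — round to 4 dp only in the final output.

params: Δt=0.31717 u=1.29134 d=0.77439 q=0.46423 e^(-rΔt)=0.98583
t_6 payoffs: 46.1403 33.3033 11.8968 0.0000 0.0000 0.0000 0.0000
t_5: node(5,0) S=24.8321 payoff=40.5379 vs cont=39.6116 → 40.5379 [stop]  node(5,1) S=41.4091 payoff=23.9609 vs cont=23.0346 → 23.9609 [stop]  node(5,2) S=69.0522 payoff=0.0000 vs cont=6.2836 → 6.2836 [wait]  node(5,3) S=115.1489 payoff=0.0000 vs cont=0.0000 → 0.0000 [wait]  node(5,4) S=192.0181 payoff=0.0000 vs cont=0.0000 → 0.0000 [wait]  node(5,5) S=320.2023 payoff=0.0000 vs cont=0.0000 → 0.0000 [wait]  ⇒ S*(5)=41.4091
t_4: node(4,0) S=32.0667 payoff=33.3033 vs cont=32.3769 → 33.3033 [stop]  node(4,1) S=53.4732 payoff=11.8968 vs cont=15.5313 → 15.5313 [wait]  node(4,2) S=89.1700 payoff=0.0000 vs cont=3.3188 → 3.3188 [wait]  node(4,3) S=148.6966 payoff=0.0000 vs cont=0.0000 → 0.0000 [wait]  node(4,4) S=247.9610 payoff=0.0000 vs cont=0.0000 → 0.0000 [wait]  ⇒ S*(4)=32.0667
t_3: node(3,0) S=41.4091 payoff=23.9609 vs cont=24.6979 → 24.6979 [wait]  node(3,1) S=69.0522 payoff=0.0000 vs cont=9.7221 → 9.7221 [wait]  node(3,2) S=115.1489 payoff=0.0000 vs cont=1.7529 → 1.7529 [wait]  node(3,3) S=192.0181 payoff=0.0000 vs cont=0.0000 → 0.0000 [wait]  ⇒ S*(3)=-
t_2: node(2,0) S=53.4732 payoff=11.8968 vs cont=17.4942 → 17.4942 [wait]  node(2,1) S=89.1700 payoff=0.0000 vs cont=5.9372 → 5.9372 [wait]  node(2,2) S=148.6966 payoff=0.0000 vs cont=0.9259 → 0.9259 [wait]  ⇒ S*(2)=-
t_1: node(1,0) S=69.0522 payoff=0.0000 vs cont=11.9572 → 11.9572 [wait]  node(1,1) S=115.1489 payoff=0.0000 vs cont=3.5596 → 3.5596 [wait]  ⇒ S*(1)=-
t_0: node(0,0) S=89.1700 payoff=0.0000 vs cont=7.9446 → 7.9446 [wait]  ⇒ S*(0)=-

price = 7.9446
boundary = - - - - 32.0667 41.4091
tree:
7.9446
11.9572 3.5596
17.4942 5.9372 0.9259
24.6979 9.7221 1.7529 0.0000
33.3033 15.5313 3.3188 0.0000 0.0000
40.5379 23.9609 6.2836 0.0000 0.0000 0.0000
46.1403 33.3033 11.8968 0.0000 0.0000 0.0000 0.0000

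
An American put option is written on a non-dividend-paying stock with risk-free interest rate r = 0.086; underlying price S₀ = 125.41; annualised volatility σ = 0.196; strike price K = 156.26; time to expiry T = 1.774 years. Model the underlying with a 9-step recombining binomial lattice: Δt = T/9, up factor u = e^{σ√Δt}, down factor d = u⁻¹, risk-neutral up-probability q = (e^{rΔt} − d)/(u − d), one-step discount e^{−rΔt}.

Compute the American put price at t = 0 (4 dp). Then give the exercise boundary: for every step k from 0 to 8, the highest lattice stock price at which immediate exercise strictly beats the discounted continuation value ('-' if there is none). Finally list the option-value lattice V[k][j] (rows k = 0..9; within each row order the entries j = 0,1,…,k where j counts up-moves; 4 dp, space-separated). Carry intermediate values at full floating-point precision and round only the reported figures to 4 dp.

price = 30.8500
boundary = 125.4100 136.8119 125.4100 136.8119 125.4100 136.8119 125.4100 136.8119 125.4100
tree:
30.8500
41.3017 19.4481
50.8823 30.8500 11.4474
59.6644 41.3017 19.4481 5.9064
67.7147 50.8823 30.8500 10.9148 2.4003
75.0940 59.6644 41.3017 19.4481 4.9666 0.5853
81.8584 67.7147 50.8823 30.8500 10.0123 1.4053 0.0000
88.0590 75.0940 59.6644 41.3017 19.4481 3.3739 0.0000 0.0000
93.7429 81.8584 67.7147 50.8823 30.8500 8.1004 0.0000 0.0000 0.0000
98.9531 88.0590 75.0940 59.6644 41.3017 19.4481 0.0000 0.0000 0.0000 0.0000

Δt=0.19711, u=1.09092, d=0.91666, q=0.57637, disc=e^(-rΔt)=0.98319
k=9 terminal: V=max(K-S,0) → 98.9531 88.0590 75.0940 59.6644 41.3017 19.4481 0.0000 0.0000 0.0000 0.0000
k=8: j=0 S=62.5171 intr=93.7429 cont=91.1164 V=93.7429[EX]; j=1 S=74.4016 intr=81.8584 cont=79.2319 V=81.8584[EX]; j=2 S=88.5453 intr=67.7147 cont=65.0882 V=67.7147[EX]; j=3 S=105.3777 intr=50.8823 cont=48.2557 V=50.8823[EX]; j=4 S=125.4100 intr=30.8500 cont=28.2235 V=30.8500[EX]; j=5 S=149.2504 intr=7.0096 cont=8.1004 V=8.1004[hold]; j=6 S=177.6228 intr=0.0000 cont=0.0000 V=0.0000[hold]; j=7 S=211.3889 intr=0.0000 cont=0.0000 V=0.0000[hold]; j=8 S=251.5738 intr=0.0000 cont=0.0000 V=0.0000[hold]  S*(8)=125.4100
k=7: j=0 S=68.2010 intr=88.0590 cont=85.4325 V=88.0590[EX]; j=1 S=81.1660 intr=75.0940 cont=72.4675 V=75.0940[EX]; j=2 S=96.5956 intr=59.6644 cont=57.0379 V=59.6644[EX]; j=3 S=114.9583 intr=41.3017 cont=38.6751 V=41.3017[EX]; j=4 S=136.8119 intr=19.4481 cont=17.4397 V=19.4481[EX]; j=5 S=162.8198 intr=0.0000 cont=3.3739 V=3.3739[hold]; j=6 S=193.7717 intr=0.0000 cont=0.0000 V=0.0000[hold]; j=7 S=230.6077 intr=0.0000 cont=0.0000 V=0.0000[hold]  S*(7)=136.8119
k=6: j=0 S=74.4016 intr=81.8584 cont=79.2319 V=81.8584[EX]; j=1 S=88.5453 intr=67.7147 cont=65.0882 V=67.7147[EX]; j=2 S=105.3777 intr=50.8823 cont=48.2557 V=50.8823[EX]; j=3 S=125.4100 intr=30.8500 cont=28.2235 V=30.8500[EX]; j=4 S=149.2504 intr=7.0096 cont=10.0123 V=10.0123[hold]; j=5 S=177.6228 intr=0.0000 cont=1.4053 V=1.4053[hold]; j=6 S=211.3889 intr=0.0000 cont=0.0000 V=0.0000[hold]  S*(6)=125.4100
k=5: j=0 S=81.1660 intr=75.0940 cont=72.4675 V=75.0940[EX]; j=1 S=96.5956 intr=59.6644 cont=57.0379 V=59.6644[EX]; j=2 S=114.9583 intr=41.3017 cont=38.6751 V=41.3017[EX]; j=3 S=136.8119 intr=19.4481 cont=18.5231 V=19.4481[EX]; j=4 S=162.8198 intr=0.0000 cont=4.9666 V=4.9666[hold]; j=5 S=193.7717 intr=0.0000 cont=0.5853 V=0.5853[hold]  S*(5)=136.8119
k=4: j=0 S=88.5453 intr=67.7147 cont=65.0882 V=67.7147[EX]; j=1 S=105.3777 intr=50.8823 cont=48.2557 V=50.8823[EX]; j=2 S=125.4100 intr=30.8500 cont=28.2235 V=30.8500[EX]; j=3 S=149.2504 intr=7.0096 cont=10.9148 V=10.9148[hold]; j=4 S=177.6228 intr=0.0000 cont=2.4003 V=2.4003[hold]  S*(4)=125.4100
k=3: j=0 S=96.5956 intr=59.6644 cont=57.0379 V=59.6644[EX]; j=1 S=114.9583 intr=41.3017 cont=38.6751 V=41.3017[EX]; j=2 S=136.8119 intr=19.4481 cont=19.0346 V=19.4481[EX]; j=3 S=162.8198 intr=0.0000 cont=5.9064 V=5.9064[hold]  S*(3)=136.8119
k=2: j=0 S=105.3777 intr=50.8823 cont=48.2557 V=50.8823[EX]; j=1 S=125.4100 intr=30.8500 cont=28.2235 V=30.8500[EX]; j=2 S=149.2504 intr=7.0096 cont=11.4474 V=11.4474[hold]  S*(2)=125.4100
k=1: j=0 S=114.9583 intr=41.3017 cont=38.6751 V=41.3017[EX]; j=1 S=136.8119 intr=19.4481 cont=19.3364 V=19.4481[EX]  S*(1)=136.8119
k=0: j=0 S=125.4100 intr=30.8500 cont=28.2235 V=30.8500[EX]  S*(0)=125.4100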